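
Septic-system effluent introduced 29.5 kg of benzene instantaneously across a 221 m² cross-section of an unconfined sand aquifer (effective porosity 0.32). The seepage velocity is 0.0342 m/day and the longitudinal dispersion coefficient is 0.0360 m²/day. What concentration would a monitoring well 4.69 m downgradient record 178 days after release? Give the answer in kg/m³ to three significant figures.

0.0431 kg/m³

For an instantaneous plane source, C(x,t) = M/(n_e·A·√(4πDt)) · exp(−(x−vt)²/(4Dt)), with n_e·A the pore (flow) area.
Plume center vt = 0.0342 × 178 = 6.0876 m, so the well at 4.69 m is 1.3976 m upgradient of the peak.
√(4πDt) = 8.974 m, giving peak height M/(n_e·A·√(4πDt)) = 29.5/(0.32 × 221 × 8.974) = 0.04648 kg/m³.
(x−vt)²/(4Dt) = (-1.3976)²/(4 × 0.0360 × 178) = 0.07620; exp(−0.07620) = 0.9266.
C = 0.04648 × 0.9266 = 0.0431 kg/m³.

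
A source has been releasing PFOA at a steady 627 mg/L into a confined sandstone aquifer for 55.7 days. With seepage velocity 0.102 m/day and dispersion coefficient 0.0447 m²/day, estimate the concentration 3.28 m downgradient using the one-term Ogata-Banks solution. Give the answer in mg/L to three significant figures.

539 mg/L

For a continuous step input, C/C₀ ≈ ½·erfc((x−vt)/(2√(Dt))).
vt = 0.102 × 55.7 = 5.6814 m and 2√(Dt) = 2√(0.0447 × 55.7) = 3.156 m.
Argument (x−vt)/(2√(Dt)) = (3.28 − 5.6814)/3.156 = -0.7609; ½·erfc(-0.7609) = 0.8591.
C = 627 × 0.8591 = 539 mg/L.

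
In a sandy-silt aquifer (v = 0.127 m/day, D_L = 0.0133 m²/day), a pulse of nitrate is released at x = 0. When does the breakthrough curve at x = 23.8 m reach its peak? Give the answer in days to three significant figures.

For the 1D instantaneous-source solution, setting ∂C/∂t = 0 at fixed x gives v²t² + 2Dt − x² = 0, so t = (√(D² + v²x²) − D)/v².
√(D² + v²x²) = √(0.0133² + 0.127² × 23.8²) = 3.023; v² = 0.016129.
t = (3.023 − 0.0133)/0.016129 = 187 days (vs. the pure-advection estimate x/v = 187 d).

187 days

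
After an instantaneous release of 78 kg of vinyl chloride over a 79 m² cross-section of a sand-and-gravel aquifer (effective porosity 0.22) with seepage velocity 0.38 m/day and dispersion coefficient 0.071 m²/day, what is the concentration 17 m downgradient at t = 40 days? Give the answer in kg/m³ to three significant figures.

For an instantaneous plane source, C(x,t) = M/(n_e·A·√(4πDt)) · exp(−(x−vt)²/(4Dt)), with n_e·A the pore (flow) area.
Plume center vt = 0.38 × 40 = 15.2 m, so the well at 17 m is 1.8 m downgradient of the peak.
√(4πDt) = 5.974 m, giving peak height M/(n_e·A·√(4πDt)) = 78/(0.22 × 79 × 5.974) = 0.7512 kg/m³.
(x−vt)²/(4Dt) = (1.8)²/(4 × 0.071 × 40) = 0.2852; exp(−0.2852) = 0.7519.
C = 0.7512 × 0.7519 = 0.565 kg/m³.

0.565 kg/m³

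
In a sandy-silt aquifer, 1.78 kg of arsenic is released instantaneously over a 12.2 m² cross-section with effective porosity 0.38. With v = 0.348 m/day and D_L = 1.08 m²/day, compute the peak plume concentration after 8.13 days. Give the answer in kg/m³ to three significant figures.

0.0366 kg/m³

The peak of an instantaneous 1D plume sits at x = vt; there the Gaussian factor is 1 and C_max = M/(n_e·A·√(4πDt)), where n_e·A is the pore area the mass is dissolved in.
√(4πDt) = √(4π × 1.08 × 8.13) = 10.50 m, so C_max = 1.78/(0.38 × 12.2 × 10.50) = 0.0366 kg/m³.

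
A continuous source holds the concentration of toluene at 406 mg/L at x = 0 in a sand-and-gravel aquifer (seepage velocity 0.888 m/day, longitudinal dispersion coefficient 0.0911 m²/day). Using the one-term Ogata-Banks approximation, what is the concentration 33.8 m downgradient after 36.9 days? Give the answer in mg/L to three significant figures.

For a continuous step input, C/C₀ ≈ ½·erfc((x−vt)/(2√(Dt))).
vt = 0.888 × 36.9 = 32.7672 m and 2√(Dt) = 2√(0.0911 × 36.9) = 3.667 m.
Argument (x−vt)/(2√(Dt)) = (33.8 − 32.7672)/3.667 = 0.2816; ½·erfc(0.2816) = 0.3452.
C = 406 × 0.3452 = 140 mg/L.

140 mg/L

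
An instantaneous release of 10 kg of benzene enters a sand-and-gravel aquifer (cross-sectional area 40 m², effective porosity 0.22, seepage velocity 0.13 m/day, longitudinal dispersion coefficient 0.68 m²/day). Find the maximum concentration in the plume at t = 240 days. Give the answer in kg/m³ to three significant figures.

The peak of an instantaneous 1D plume sits at x = vt; there the Gaussian factor is 1 and C_max = M/(n_e·A·√(4πDt)), where n_e·A is the pore area the mass is dissolved in.
√(4πDt) = √(4π × 0.68 × 240) = 45.29 m, so C_max = 10/(0.22 × 40 × 45.29) = 0.0251 kg/m³.

0.0251 kg/m³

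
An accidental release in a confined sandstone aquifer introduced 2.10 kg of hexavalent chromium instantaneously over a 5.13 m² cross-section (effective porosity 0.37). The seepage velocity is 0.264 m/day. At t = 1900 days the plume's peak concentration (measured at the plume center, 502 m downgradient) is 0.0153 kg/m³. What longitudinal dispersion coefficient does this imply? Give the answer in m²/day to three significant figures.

At the plume center C_max = M/(n_e·A·√(4πDt)), so D = M²/(4πt·(n_e·A·C_max)²).
n_e·A·C_max = 0.37 × 5.13 × 0.0153 = 0.02904 kg/m.
D = 2.10²/(4π × 1900 × 0.02904²) = 0.219 m²/day.

0.219 m²/day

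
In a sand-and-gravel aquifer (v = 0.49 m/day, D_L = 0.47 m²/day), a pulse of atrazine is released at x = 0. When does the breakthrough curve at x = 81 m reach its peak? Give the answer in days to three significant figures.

For the 1D instantaneous-source solution, setting ∂C/∂t = 0 at fixed x gives v²t² + 2Dt − x² = 0, so t = (√(D² + v²x²) − D)/v².
√(D² + v²x²) = √(0.47² + 0.49² × 81²) = 39.69; v² = 0.2401.
t = (39.69 − 0.47)/0.2401 = 163 days (vs. the pure-advection estimate x/v = 165 d).

163 days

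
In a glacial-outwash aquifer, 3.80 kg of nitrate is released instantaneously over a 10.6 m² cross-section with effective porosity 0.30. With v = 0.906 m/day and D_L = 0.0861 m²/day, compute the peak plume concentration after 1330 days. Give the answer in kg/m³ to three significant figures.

The peak of an instantaneous 1D plume sits at x = vt; there the Gaussian factor is 1 and C_max = M/(n_e·A·√(4πDt)), where n_e·A is the pore area the mass is dissolved in.
√(4πDt) = √(4π × 0.0861 × 1330) = 37.93 m, so C_max = 3.80/(0.30 × 10.6 × 37.93) = 0.0315 kg/m³.

0.0315 kg/m³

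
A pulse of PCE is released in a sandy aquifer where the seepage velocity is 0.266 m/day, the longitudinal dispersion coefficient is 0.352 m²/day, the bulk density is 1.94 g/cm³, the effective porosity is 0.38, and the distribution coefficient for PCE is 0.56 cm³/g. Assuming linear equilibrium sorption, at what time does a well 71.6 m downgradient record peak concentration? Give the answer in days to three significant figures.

1020 days

Retardation factor R = 1 + ρ_b·K_d/n = 1 + 1.94 × 0.56/0.38 = 3.859.
Sorption retards both mechanisms: v_R = v/R = 0.06893 m/day, D_R = D/R = 0.09122 m²/day.
Peak time from v_R²t² + 2D_R t − x² = 0: t = (√(D_R² + v_R²x²) − D_R)/v_R².
√(D_R² + v_R²x²) = √(0.09122² + 0.06893² × 71.6²) = 4.936; v_R² = 0.004751.
t = (4.936 − 0.09122)/0.004751 = 1020 days.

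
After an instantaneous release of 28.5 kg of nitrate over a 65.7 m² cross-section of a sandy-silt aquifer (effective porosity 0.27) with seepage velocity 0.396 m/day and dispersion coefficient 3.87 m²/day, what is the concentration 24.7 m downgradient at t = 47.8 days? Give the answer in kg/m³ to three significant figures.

0.0319 kg/m³

For an instantaneous plane source, C(x,t) = M/(n_e·A·√(4πDt)) · exp(−(x−vt)²/(4Dt)), with n_e·A the pore (flow) area.
Plume center vt = 0.396 × 47.8 = 18.9288 m, so the well at 24.7 m is 5.7712 m downgradient of the peak.
√(4πDt) = 48.21 m, giving peak height M/(n_e·A·√(4πDt)) = 28.5/(0.27 × 65.7 × 48.21) = 0.03333 kg/m³.
(x−vt)²/(4Dt) = (5.7712)²/(4 × 3.87 × 47.8) = 0.04501; exp(−0.04501) = 0.9560.
C = 0.03333 × 0.9560 = 0.0319 kg/m³.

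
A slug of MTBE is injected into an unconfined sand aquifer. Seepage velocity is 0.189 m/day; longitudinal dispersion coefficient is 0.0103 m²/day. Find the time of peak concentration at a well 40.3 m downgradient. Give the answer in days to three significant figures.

213 days

For the 1D instantaneous-source solution, setting ∂C/∂t = 0 at fixed x gives v²t² + 2Dt − x² = 0, so t = (√(D² + v²x²) − D)/v².
√(D² + v²x²) = √(0.0103² + 0.189² × 40.3²) = 7.617; v² = 0.035721.
t = (7.617 − 0.0103)/0.035721 = 213 days (vs. the pure-advection estimate x/v = 213 d).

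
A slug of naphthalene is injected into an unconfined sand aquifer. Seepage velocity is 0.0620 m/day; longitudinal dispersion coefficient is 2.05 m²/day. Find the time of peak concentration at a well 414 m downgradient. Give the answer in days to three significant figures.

6170 days

For the 1D instantaneous-source solution, setting ∂C/∂t = 0 at fixed x gives v²t² + 2Dt − x² = 0, so t = (√(D² + v²x²) − D)/v².
√(D² + v²x²) = √(2.05² + 0.0620² × 414²) = 25.75; v² = 0.003844.
t = (25.75 − 2.05)/0.003844 = 6170 days (vs. the pure-advection estimate x/v = 6680 d).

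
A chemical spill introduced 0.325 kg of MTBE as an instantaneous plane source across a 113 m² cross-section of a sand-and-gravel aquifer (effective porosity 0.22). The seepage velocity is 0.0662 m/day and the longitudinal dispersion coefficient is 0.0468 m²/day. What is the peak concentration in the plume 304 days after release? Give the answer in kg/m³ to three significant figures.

The peak of an instantaneous 1D plume sits at x = vt; there the Gaussian factor is 1 and C_max = M/(n_e·A·√(4πDt)), where n_e·A is the pore area the mass is dissolved in.
√(4πDt) = √(4π × 0.0468 × 304) = 13.37 m, so C_max = 0.325/(0.22 × 113 × 13.37) = 0.000978 kg/m³.

0.000978 kg/m³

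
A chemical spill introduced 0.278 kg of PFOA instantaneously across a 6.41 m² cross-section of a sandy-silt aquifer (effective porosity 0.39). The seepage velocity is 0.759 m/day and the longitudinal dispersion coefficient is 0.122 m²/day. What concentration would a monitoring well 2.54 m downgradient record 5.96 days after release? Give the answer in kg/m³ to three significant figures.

0.00951 kg/m³

For an instantaneous plane source, C(x,t) = M/(n_e·A·√(4πDt)) · exp(−(x−vt)²/(4Dt)), with n_e·A the pore (flow) area.
Plume center vt = 0.759 × 5.96 = 4.52364 m, so the well at 2.54 m is 1.98364 m upgradient of the peak.
√(4πDt) = 3.023 m, giving peak height M/(n_e·A·√(4πDt)) = 0.278/(0.39 × 6.41 × 3.023) = 0.03679 kg/m³.
(x−vt)²/(4Dt) = (-1.98364)²/(4 × 0.122 × 5.96) = 1.353; exp(−1.353) = 0.2585.
C = 0.03679 × 0.2585 = 0.00951 kg/m³.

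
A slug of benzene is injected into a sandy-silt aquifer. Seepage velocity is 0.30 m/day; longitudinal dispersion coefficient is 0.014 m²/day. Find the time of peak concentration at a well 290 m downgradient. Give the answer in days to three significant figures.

967 days

For the 1D instantaneous-source solution, setting ∂C/∂t = 0 at fixed x gives v²t² + 2Dt − x² = 0, so t = (√(D² + v²x²) − D)/v².
√(D² + v²x²) = √(0.014² + 0.30² × 290²) = 87.00; v² = 0.09.
t = (87.00 − 0.014)/0.09 = 967 days (vs. the pure-advection estimate x/v = 967 d).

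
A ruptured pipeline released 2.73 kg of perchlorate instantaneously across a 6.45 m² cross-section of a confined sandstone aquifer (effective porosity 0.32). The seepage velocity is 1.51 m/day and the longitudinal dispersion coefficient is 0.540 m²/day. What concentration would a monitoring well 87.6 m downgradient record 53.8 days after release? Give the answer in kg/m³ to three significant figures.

For an instantaneous plane source, C(x,t) = M/(n_e·A·√(4πDt)) · exp(−(x−vt)²/(4Dt)), with n_e·A the pore (flow) area.
Plume center vt = 1.51 × 53.8 = 81.238 m, so the well at 87.6 m is 6.362 m downgradient of the peak.
√(4πDt) = 19.11 m, giving peak height M/(n_e·A·√(4πDt)) = 2.73/(0.32 × 6.45 × 19.11) = 0.06921 kg/m³.
(x−vt)²/(4Dt) = (6.362)²/(4 × 0.540 × 53.8) = 0.3483; exp(−0.3483) = 0.7059.
C = 0.06921 × 0.7059 = 0.0489 kg/m³.

0.0489 kg/m³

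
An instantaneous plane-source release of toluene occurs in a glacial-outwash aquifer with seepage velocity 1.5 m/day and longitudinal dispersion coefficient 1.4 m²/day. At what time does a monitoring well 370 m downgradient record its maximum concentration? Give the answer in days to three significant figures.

For the 1D instantaneous-source solution, setting ∂C/∂t = 0 at fixed x gives v²t² + 2Dt − x² = 0, so t = (√(D² + v²x²) − D)/v².
√(D² + v²x²) = √(1.4² + 1.5² × 370²) = 555.0; v² = 2.25.
t = (555.0 − 1.4)/2.25 = 246 days (vs. the pure-advection estimate x/v = 247 d).

246 days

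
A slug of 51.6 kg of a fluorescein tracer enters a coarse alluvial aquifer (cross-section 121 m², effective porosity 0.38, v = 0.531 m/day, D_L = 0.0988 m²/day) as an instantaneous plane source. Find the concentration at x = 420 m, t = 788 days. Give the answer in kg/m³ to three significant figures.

0.0356 kg/m³

For an instantaneous plane source, C(x,t) = M/(n_e·A·√(4πDt)) · exp(−(x−vt)²/(4Dt)), with n_e·A the pore (flow) area.
Plume center vt = 0.531 × 788 = 418.428 m, so the well at 420 m is 1.572 m downgradient of the peak.
√(4πDt) = 31.28 m, giving peak height M/(n_e·A·√(4πDt)) = 51.6/(0.38 × 121 × 31.28) = 0.03588 kg/m³.
(x−vt)²/(4Dt) = (1.572)²/(4 × 0.0988 × 788) = 0.007935; exp(−0.007935) = 0.9921.
C = 0.03588 × 0.9921 = 0.0356 kg/m³.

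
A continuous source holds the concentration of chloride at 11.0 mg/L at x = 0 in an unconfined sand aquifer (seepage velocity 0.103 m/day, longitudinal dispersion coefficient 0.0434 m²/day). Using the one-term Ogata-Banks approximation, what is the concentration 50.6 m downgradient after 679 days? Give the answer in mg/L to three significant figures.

For a continuous step input, C/C₀ ≈ ½·erfc((x−vt)/(2√(Dt))).
vt = 0.103 × 679 = 69.937 m and 2√(Dt) = 2√(0.0434 × 679) = 10.86 m.
Argument (x−vt)/(2√(Dt)) = (50.6 − 69.937)/10.86 = -1.781; ½·erfc(-1.781) = 0.9941.
C = 11.0 × 0.9941 = 10.9 mg/L.

10.9 mg/L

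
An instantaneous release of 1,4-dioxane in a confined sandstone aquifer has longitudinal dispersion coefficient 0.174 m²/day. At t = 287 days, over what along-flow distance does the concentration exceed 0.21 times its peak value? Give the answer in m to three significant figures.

The plume is Gaussian with σ = √(2Dt) = √(2 × 0.174 × 287) = 9.994 m.
C/C_peak = exp(−Δx²/(2σ²)) = 0.21 ⇒ Δx = σ·√(−2 ln 0.21) = 9.994 × 1.767 = 17.66 m.
Width = 2Δx = 35.3 m.

35.3 m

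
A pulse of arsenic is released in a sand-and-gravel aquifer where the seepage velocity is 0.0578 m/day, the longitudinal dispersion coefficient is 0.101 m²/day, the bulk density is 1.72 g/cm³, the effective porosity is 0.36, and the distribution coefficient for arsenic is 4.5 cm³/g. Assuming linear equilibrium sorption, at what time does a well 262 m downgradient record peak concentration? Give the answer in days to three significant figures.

Retardation factor R = 1 + ρ_b·K_d/n = 1 + 1.72 × 4.5/0.36 = 22.50.
Sorption retards both mechanisms: v_R = v/R = 0.002569 m/day, D_R = D/R = 0.004489 m²/day.
Peak time from v_R²t² + 2D_R t − x² = 0: t = (√(D_R² + v_R²x²) − D_R)/v_R².
√(D_R² + v_R²x²) = √(0.004489² + 0.002569² × 262²) = 0.6731; v_R² = 6.600e-06.
t = (0.6731 − 0.004489)/6.600e-06 = 101000 days.

101000 days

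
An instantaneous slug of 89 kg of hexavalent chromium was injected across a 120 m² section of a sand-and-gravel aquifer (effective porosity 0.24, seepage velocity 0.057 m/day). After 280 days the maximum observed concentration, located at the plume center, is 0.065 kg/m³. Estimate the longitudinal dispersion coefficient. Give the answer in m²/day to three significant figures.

At the plume center C_max = M/(n_e·A·√(4πDt)), so D = M²/(4πt·(n_e·A·C_max)²).
n_e·A·C_max = 0.24 × 120 × 0.065 = 1.872 kg/m.
D = 89²/(4π × 280 × 1.872²) = 0.642 m²/day.

0.642 m²/day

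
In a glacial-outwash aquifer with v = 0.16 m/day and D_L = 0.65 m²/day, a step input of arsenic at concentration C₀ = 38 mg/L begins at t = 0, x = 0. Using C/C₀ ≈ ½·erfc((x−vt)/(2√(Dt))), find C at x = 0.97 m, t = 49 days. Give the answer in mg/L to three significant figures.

30.6 mg/L

For a continuous step input, C/C₀ ≈ ½·erfc((x−vt)/(2√(Dt))).
vt = 0.16 × 49 = 7.84 m and 2√(Dt) = 2√(0.65 × 49) = 11.29 m.
Argument (x−vt)/(2√(Dt)) = (0.97 − 7.84)/11.29 = -0.6085; ½·erfc(-0.6085) = 0.8053.
C = 38 × 0.8053 = 30.6 mg/L.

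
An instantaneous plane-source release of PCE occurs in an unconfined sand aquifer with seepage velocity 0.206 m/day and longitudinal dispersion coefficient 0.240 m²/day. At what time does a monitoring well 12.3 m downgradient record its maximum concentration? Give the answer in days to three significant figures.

54.3 days

For the 1D instantaneous-source solution, setting ∂C/∂t = 0 at fixed x gives v²t² + 2Dt − x² = 0, so t = (√(D² + v²x²) − D)/v².
√(D² + v²x²) = √(0.240² + 0.206² × 12.3²) = 2.545; v² = 0.042436.
t = (2.545 − 0.240)/0.042436 = 54.3 days (vs. the pure-advection estimate x/v = 59.7 d).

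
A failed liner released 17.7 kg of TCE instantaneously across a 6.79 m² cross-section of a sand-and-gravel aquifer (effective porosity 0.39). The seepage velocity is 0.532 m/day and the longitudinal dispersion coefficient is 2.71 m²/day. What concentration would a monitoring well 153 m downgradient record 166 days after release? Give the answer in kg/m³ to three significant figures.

For an instantaneous plane source, C(x,t) = M/(n_e·A·√(4πDt)) · exp(−(x−vt)²/(4Dt)), with n_e·A the pore (flow) area.
Plume center vt = 0.532 × 166 = 88.312 m, so the well at 153 m is 64.688 m downgradient of the peak.
√(4πDt) = 75.19 m, giving peak height M/(n_e·A·√(4πDt)) = 17.7/(0.39 × 6.79 × 75.19) = 0.08890 kg/m³.
(x−vt)²/(4Dt) = (64.688)²/(4 × 2.71 × 166) = 2.325; exp(−2.325) = 0.09778.
C = 0.08890 × 0.09778 = 0.00869 kg/m³.

0.00869 kg/m³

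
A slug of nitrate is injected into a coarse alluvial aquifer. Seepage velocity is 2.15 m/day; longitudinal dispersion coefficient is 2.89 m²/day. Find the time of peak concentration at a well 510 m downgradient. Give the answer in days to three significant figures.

237 days

For the 1D instantaneous-source solution, setting ∂C/∂t = 0 at fixed x gives v²t² + 2Dt − x² = 0, so t = (√(D² + v²x²) − D)/v².
√(D² + v²x²) = √(2.89² + 2.15² × 510²) = 1097; v² = 4.6225.
t = (1097 − 2.89)/4.6225 = 237 days (vs. the pure-advection estimate x/v = 237 d).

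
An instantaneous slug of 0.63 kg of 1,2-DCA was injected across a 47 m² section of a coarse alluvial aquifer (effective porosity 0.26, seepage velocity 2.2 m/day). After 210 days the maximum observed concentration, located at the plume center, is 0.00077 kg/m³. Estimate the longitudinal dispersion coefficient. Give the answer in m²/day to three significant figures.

1.70 m²/day

At the plume center C_max = M/(n_e·A·√(4πDt)), so D = M²/(4πt·(n_e·A·C_max)²).
n_e·A·C_max = 0.26 × 47 × 0.00077 = 0.009409 kg/m.
D = 0.63²/(4π × 210 × 0.009409²) = 1.70 m²/day.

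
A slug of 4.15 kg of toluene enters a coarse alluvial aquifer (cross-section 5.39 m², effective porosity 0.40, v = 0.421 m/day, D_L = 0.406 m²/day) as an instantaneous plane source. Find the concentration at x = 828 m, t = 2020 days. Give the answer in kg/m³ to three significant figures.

0.0163 kg/m³

For an instantaneous plane source, C(x,t) = M/(n_e·A·√(4πDt)) · exp(−(x−vt)²/(4Dt)), with n_e·A the pore (flow) area.
Plume center vt = 0.421 × 2020 = 850.42 m, so the well at 828 m is 22.42 m upgradient of the peak.
√(4πDt) = 101.5 m, giving peak height M/(n_e·A·√(4πDt)) = 4.15/(0.40 × 5.39 × 101.5) = 0.01896 kg/m³.
(x−vt)²/(4Dt) = (-22.42)²/(4 × 0.406 × 2020) = 0.1532; exp(−0.1532) = 0.8580.
C = 0.01896 × 0.8580 = 0.0163 kg/m³.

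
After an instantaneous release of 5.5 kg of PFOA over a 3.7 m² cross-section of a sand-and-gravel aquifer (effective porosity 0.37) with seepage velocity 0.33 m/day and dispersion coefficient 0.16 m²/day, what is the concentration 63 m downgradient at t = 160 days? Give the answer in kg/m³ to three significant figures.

For an instantaneous plane source, C(x,t) = M/(n_e·A·√(4πDt)) · exp(−(x−vt)²/(4Dt)), with n_e·A the pore (flow) area.
Plume center vt = 0.33 × 160 = 52.8 m, so the well at 63 m is 10.2 m downgradient of the peak.
√(4πDt) = 17.94 m, giving peak height M/(n_e·A·√(4πDt)) = 5.5/(0.37 × 3.7 × 17.94) = 0.2239 kg/m³.
(x−vt)²/(4Dt) = (10.2)²/(4 × 0.16 × 160) = 1.016; exp(−1.016) = 0.3620.
C = 0.2239 × 0.3620 = 0.0811 kg/m³.

0.0811 kg/m³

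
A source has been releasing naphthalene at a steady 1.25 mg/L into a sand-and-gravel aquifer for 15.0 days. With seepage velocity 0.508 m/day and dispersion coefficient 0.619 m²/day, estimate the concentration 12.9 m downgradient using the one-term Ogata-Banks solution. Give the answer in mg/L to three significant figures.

For a continuous step input, C/C₀ ≈ ½·erfc((x−vt)/(2√(Dt))).
vt = 0.508 × 15.0 = 7.62 m and 2√(Dt) = 2√(0.619 × 15.0) = 6.094 m.
Argument (x−vt)/(2√(Dt)) = (12.9 − 7.62)/6.094 = 0.8664; ½·erfc(0.8664) = 0.1102.
C = 1.25 × 0.1102 = 0.138 mg/L.

0.138 mg/L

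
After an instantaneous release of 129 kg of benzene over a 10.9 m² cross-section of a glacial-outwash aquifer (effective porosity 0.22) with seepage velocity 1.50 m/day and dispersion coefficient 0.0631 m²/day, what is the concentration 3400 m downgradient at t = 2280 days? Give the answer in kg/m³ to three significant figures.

0.631 kg/m³

For an instantaneous plane source, C(x,t) = M/(n_e·A·√(4πDt)) · exp(−(x−vt)²/(4Dt)), with n_e·A the pore (flow) area.
Plume center vt = 1.50 × 2280 = 3420 m, so the well at 3400 m is 20 m upgradient of the peak.
√(4πDt) = 42.52 m, giving peak height M/(n_e·A·√(4πDt)) = 129/(0.22 × 10.9 × 42.52) = 1.265 kg/m³.
(x−vt)²/(4Dt) = (-20)²/(4 × 0.0631 × 2280) = 0.6951; exp(−0.6951) = 0.4990.
C = 1.265 × 0.4990 = 0.631 kg/m³.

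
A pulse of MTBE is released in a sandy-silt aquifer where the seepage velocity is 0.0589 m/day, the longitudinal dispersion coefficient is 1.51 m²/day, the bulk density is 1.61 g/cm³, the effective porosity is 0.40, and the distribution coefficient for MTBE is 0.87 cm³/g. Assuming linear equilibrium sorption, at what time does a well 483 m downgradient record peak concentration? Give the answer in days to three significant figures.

Retardation factor R = 1 + ρ_b·K_d/n = 1 + 1.61 × 0.87/0.40 = 4.502.
Sorption retards both mechanisms: v_R = v/R = 0.01308 m/day, D_R = D/R = 0.3354 m²/day.
Peak time from v_R²t² + 2D_R t − x² = 0: t = (√(D_R² + v_R²x²) − D_R)/v_R².
√(D_R² + v_R²x²) = √(0.3354² + 0.01308² × 483²) = 6.327; v_R² = 0.0001711.
t = (6.327 − 0.3354)/0.0001711 = 35000 days.

35000 days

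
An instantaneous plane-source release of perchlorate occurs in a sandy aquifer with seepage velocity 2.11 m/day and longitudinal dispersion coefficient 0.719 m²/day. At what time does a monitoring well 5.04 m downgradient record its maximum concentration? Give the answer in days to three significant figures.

2.23 days

For the 1D instantaneous-source solution, setting ∂C/∂t = 0 at fixed x gives v²t² + 2Dt − x² = 0, so t = (√(D² + v²x²) − D)/v².
√(D² + v²x²) = √(0.719² + 2.11² × 5.04²) = 10.66; v² = 4.4521.
t = (10.66 − 0.719)/4.4521 = 2.23 days (vs. the pure-advection estimate x/v = 2.39 d).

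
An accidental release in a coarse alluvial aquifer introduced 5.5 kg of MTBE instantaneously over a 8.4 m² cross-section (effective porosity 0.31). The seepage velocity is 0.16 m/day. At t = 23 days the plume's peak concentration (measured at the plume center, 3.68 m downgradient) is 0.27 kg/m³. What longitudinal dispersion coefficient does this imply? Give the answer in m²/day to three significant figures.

At the plume center C_max = M/(n_e·A·√(4πDt)), so D = M²/(4πt·(n_e·A·C_max)²).
n_e·A·C_max = 0.31 × 8.4 × 0.27 = 0.7031 kg/m.
D = 5.5²/(4π × 23 × 0.7031²) = 0.212 m²/day.

0.212 m²/day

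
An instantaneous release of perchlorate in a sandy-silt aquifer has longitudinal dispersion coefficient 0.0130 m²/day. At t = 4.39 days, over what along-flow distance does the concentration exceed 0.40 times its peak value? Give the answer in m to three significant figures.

0.915 m

The plume is Gaussian with σ = √(2Dt) = √(2 × 0.0130 × 4.39) = 0.3378 m.
C/C_peak = exp(−Δx²/(2σ²)) = 0.40 ⇒ Δx = σ·√(−2 ln 0.40) = 0.3378 × 1.354 = 0.4574 m.
Width = 2Δx = 0.915 m.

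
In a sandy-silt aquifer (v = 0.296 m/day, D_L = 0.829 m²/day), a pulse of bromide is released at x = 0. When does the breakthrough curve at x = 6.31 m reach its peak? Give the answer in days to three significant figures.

For the 1D instantaneous-source solution, setting ∂C/∂t = 0 at fixed x gives v²t² + 2Dt − x² = 0, so t = (√(D² + v²x²) − D)/v².
√(D² + v²x²) = √(0.829² + 0.296² × 6.31²) = 2.043; v² = 0.087616.
t = (2.043 − 0.829)/0.087616 = 13.9 days (vs. the pure-advection estimate x/v = 21.3 d).

13.9 days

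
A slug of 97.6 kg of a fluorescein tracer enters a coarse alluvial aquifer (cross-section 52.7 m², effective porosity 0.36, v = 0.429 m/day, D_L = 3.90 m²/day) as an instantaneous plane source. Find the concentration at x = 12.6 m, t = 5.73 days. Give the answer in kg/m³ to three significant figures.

For an instantaneous plane source, C(x,t) = M/(n_e·A·√(4πDt)) · exp(−(x−vt)²/(4Dt)), with n_e·A the pore (flow) area.
Plume center vt = 0.429 × 5.73 = 2.45817 m, so the well at 12.6 m is 10.14183 m downgradient of the peak.
√(4πDt) = 16.76 m, giving peak height M/(n_e·A·√(4πDt)) = 97.6/(0.36 × 52.7 × 16.76) = 0.3069 kg/m³.
(x−vt)²/(4Dt) = (10.14183)²/(4 × 3.90 × 5.73) = 1.151; exp(−1.151) = 0.3163.
C = 0.3069 × 0.3163 = 0.0971 kg/m³.

0.0971 kg/m³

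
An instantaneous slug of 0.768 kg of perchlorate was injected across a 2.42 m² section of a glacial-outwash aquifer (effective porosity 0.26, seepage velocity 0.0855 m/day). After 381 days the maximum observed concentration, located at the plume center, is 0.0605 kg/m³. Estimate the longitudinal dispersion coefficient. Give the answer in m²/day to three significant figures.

At the plume center C_max = M/(n_e·A·√(4πDt)), so D = M²/(4πt·(n_e·A·C_max)²).
n_e·A·C_max = 0.26 × 2.42 × 0.0605 = 0.03807 kg/m.
D = 0.768²/(4π × 381 × 0.03807²) = 0.0850 m²/day.

0.0850 m²/day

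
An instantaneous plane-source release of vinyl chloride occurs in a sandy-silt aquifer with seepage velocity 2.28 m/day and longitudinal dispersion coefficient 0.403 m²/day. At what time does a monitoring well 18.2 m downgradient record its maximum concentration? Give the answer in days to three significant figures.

For the 1D instantaneous-source solution, setting ∂C/∂t = 0 at fixed x gives v²t² + 2Dt − x² = 0, so t = (√(D² + v²x²) − D)/v².
√(D² + v²x²) = √(0.403² + 2.28² × 18.2²) = 41.50; v² = 5.1984.
t = (41.50 − 0.403)/5.1984 = 7.91 days (vs. the pure-advection estimate x/v = 7.98 d).

7.91 days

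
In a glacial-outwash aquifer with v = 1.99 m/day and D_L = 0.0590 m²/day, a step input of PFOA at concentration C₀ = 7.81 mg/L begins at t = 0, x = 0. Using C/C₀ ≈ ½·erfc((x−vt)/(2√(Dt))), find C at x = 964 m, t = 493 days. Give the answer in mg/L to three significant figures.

7.71 mg/L

For a continuous step input, C/C₀ ≈ ½·erfc((x−vt)/(2√(Dt))).
vt = 1.99 × 493 = 981.07 m and 2√(Dt) = 2√(0.0590 × 493) = 10.79 m.
Argument (x−vt)/(2√(Dt)) = (964 − 981.07)/10.79 = -1.582; ½·erfc(-1.582) = 0.9874.
C = 7.81 × 0.9874 = 7.71 mg/L.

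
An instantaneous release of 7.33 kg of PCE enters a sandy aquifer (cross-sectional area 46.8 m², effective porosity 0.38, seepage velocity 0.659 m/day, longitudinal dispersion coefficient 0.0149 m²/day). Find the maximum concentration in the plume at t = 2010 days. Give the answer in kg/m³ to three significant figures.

The peak of an instantaneous 1D plume sits at x = vt; there the Gaussian factor is 1 and C_max = M/(n_e·A·√(4πDt)), where n_e·A is the pore area the mass is dissolved in.
√(4πDt) = √(4π × 0.0149 × 2010) = 19.40 m, so C_max = 7.33/(0.38 × 46.8 × 19.40) = 0.0212 kg/m³.

0.0212 kg/m³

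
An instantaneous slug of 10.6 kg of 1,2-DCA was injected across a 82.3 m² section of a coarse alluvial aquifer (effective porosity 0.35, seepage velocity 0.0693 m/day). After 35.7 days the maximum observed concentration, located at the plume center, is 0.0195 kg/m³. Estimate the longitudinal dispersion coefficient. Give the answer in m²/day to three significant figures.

At the plume center C_max = M/(n_e·A·√(4πDt)), so D = M²/(4πt·(n_e·A·C_max)²).
n_e·A·C_max = 0.35 × 82.3 × 0.0195 = 0.5617 kg/m.
D = 10.6²/(4π × 35.7 × 0.5617²) = 0.794 m²/day.

0.794 m²/day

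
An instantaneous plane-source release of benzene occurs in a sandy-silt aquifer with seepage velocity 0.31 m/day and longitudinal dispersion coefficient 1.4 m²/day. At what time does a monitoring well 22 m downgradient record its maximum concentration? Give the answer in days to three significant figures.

For the 1D instantaneous-source solution, setting ∂C/∂t = 0 at fixed x gives v²t² + 2Dt − x² = 0, so t = (√(D² + v²x²) − D)/v².
√(D² + v²x²) = √(1.4² + 0.31² × 22²) = 6.962; v² = 0.0961.
t = (6.962 − 1.4)/0.0961 = 57.9 days (vs. the pure-advection estimate x/v = 71.0 d).

57.9 days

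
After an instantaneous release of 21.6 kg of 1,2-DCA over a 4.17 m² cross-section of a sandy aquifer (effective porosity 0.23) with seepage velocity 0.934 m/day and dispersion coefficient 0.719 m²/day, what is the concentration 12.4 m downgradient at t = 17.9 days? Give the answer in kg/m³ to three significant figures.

For an instantaneous plane source, C(x,t) = M/(n_e·A·√(4πDt)) · exp(−(x−vt)²/(4Dt)), with n_e·A the pore (flow) area.
Plume center vt = 0.934 × 17.9 = 16.7186 m, so the well at 12.4 m is 4.3186 m upgradient of the peak.
√(4πDt) = 12.72 m, giving peak height M/(n_e·A·√(4πDt)) = 21.6/(0.23 × 4.17 × 12.72) = 1.771 kg/m³.
(x−vt)²/(4Dt) = (-4.3186)²/(4 × 0.719 × 17.9) = 0.3623; exp(−0.3623) = 0.6961.
C = 1.771 × 0.6961 = 1.23 kg/m³.

1.23 kg/m³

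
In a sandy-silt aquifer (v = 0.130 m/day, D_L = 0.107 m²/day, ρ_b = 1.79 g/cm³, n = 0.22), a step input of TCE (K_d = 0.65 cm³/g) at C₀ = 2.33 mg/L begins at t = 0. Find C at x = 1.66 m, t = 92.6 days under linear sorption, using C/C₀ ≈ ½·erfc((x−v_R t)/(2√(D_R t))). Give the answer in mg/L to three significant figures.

1.30 mg/L

Retardation factor R = 1 + ρ_b·K_d/n = 1 + 1.79 × 0.65/0.22 = 6.289.
Sorption retards both mechanisms: v_R = v/R = 0.02067 m/day, D_R = D/R = 0.01701 m²/day.
v_R·t = 0.02067 × 92.6 = 1.914042 m; 2√(D_R t) = 2.510 m; argument = (1.66 − 1.914042)/2.510 = -0.1012.
C = C₀ × ½·erfc(-0.1012) = 2.33 × 0.5569 = 1.30 mg/L.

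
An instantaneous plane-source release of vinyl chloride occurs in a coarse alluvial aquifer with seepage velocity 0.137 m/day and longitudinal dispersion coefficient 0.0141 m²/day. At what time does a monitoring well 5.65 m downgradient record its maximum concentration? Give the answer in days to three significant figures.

40.5 days

For the 1D instantaneous-source solution, setting ∂C/∂t = 0 at fixed x gives v²t² + 2Dt − x² = 0, so t = (√(D² + v²x²) − D)/v².
√(D² + v²x²) = √(0.0141² + 0.137² × 5.65²) = 0.7742; v² = 0.018769.
t = (0.7742 − 0.0141)/0.018769 = 40.5 days (vs. the pure-advection estimate x/v = 41.2 d).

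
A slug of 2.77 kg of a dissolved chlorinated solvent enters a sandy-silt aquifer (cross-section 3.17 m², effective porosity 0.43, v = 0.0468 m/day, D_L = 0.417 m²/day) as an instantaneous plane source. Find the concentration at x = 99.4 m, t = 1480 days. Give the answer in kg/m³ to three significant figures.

0.0160 kg/m³

For an instantaneous plane source, C(x,t) = M/(n_e·A·√(4πDt)) · exp(−(x−vt)²/(4Dt)), with n_e·A the pore (flow) area.
Plume center vt = 0.0468 × 1480 = 69.264 m, so the well at 99.4 m is 30.136 m downgradient of the peak.
√(4πDt) = 88.07 m, giving peak height M/(n_e·A·√(4πDt)) = 2.77/(0.43 × 3.17 × 88.07) = 0.02307 kg/m³.
(x−vt)²/(4Dt) = (30.136)²/(4 × 0.417 × 1480) = 0.3679; exp(−0.3679) = 0.6922.
C = 0.02307 × 0.6922 = 0.0160 kg/m³.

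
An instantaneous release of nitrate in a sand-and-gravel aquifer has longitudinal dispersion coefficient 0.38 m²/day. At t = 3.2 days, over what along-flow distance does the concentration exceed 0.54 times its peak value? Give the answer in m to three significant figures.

The plume is Gaussian with σ = √(2Dt) = √(2 × 0.38 × 3.2) = 1.559 m.
C/C_peak = exp(−Δx²/(2σ²)) = 0.54 ⇒ Δx = σ·√(−2 ln 0.54) = 1.559 × 1.110 = 1.730 m.
Width = 2Δx = 3.46 m.

3.46 m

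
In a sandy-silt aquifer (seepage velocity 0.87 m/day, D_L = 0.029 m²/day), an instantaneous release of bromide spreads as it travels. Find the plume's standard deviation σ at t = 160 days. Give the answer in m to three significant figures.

Dispersive spreading gives a Gaussian with σ² = 2Dt; advection only shifts the center.
σ = √(2 × 0.029 × 160) = 3.05 m.

3.05 m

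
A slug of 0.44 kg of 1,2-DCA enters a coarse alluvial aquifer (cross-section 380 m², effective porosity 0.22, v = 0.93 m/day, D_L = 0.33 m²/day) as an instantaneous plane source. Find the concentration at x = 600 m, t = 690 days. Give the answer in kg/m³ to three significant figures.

1.46e-05 kg/m³

For an instantaneous plane source, C(x,t) = M/(n_e·A·√(4πDt)) · exp(−(x−vt)²/(4Dt)), with n_e·A the pore (flow) area.
Plume center vt = 0.93 × 690 = 641.7 m, so the well at 600 m is 41.7 m upgradient of the peak.
√(4πDt) = 53.49 m, giving peak height M/(n_e·A·√(4πDt)) = 0.44/(0.22 × 380 × 53.49) = 9.840e-05 kg/m³.
(x−vt)²/(4Dt) = (-41.7)²/(4 × 0.33 × 690) = 1.909; exp(−1.909) = 0.1482.
C = 9.840e-05 × 0.1482 = 1.46e-05 kg/m³.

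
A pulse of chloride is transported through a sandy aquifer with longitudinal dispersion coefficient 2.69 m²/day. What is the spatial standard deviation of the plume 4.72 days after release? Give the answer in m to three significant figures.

5.04 m

Dispersive spreading gives a Gaussian with σ² = 2Dt; advection only shifts the center.
σ = √(2 × 2.69 × 4.72) = 5.04 m.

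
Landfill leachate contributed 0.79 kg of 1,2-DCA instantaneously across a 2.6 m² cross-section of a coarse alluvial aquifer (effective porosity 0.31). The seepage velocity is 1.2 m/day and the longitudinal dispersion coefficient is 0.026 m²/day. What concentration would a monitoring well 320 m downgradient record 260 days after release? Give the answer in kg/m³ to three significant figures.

For an instantaneous plane source, C(x,t) = M/(n_e·A·√(4πDt)) · exp(−(x−vt)²/(4Dt)), with n_e·A the pore (flow) area.
Plume center vt = 1.2 × 260 = 312 m, so the well at 320 m is 8 m downgradient of the peak.
√(4πDt) = 9.217 m, giving peak height M/(n_e·A·√(4πDt)) = 0.79/(0.31 × 2.6 × 9.217) = 0.1063 kg/m³.
(x−vt)²/(4Dt) = (8)²/(4 × 0.026 × 260) = 2.367; exp(−2.367) = 0.09376.
C = 0.1063 × 0.09376 = 0.00997 kg/m³.

0.00997 kg/m³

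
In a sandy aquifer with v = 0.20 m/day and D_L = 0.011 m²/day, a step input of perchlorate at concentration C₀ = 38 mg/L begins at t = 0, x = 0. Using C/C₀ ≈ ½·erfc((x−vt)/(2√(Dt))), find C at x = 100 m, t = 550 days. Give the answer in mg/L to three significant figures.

37.9 mg/L

For a continuous step input, C/C₀ ≈ ½·erfc((x−vt)/(2√(Dt))).
vt = 0.20 × 550 = 110 m and 2√(Dt) = 2√(0.011 × 550) = 4.919 m.
Argument (x−vt)/(2√(Dt)) = (100 − 110)/4.919 = -2.033; ½·erfc(-2.033) = 0.9980.
C = 38 × 0.9980 = 37.9 mg/L.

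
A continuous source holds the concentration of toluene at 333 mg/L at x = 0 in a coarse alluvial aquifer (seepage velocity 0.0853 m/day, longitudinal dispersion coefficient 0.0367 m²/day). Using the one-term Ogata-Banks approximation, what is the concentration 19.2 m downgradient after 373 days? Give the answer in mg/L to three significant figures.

For a continuous step input, C/C₀ ≈ ½·erfc((x−vt)/(2√(Dt))).
vt = 0.0853 × 373 = 31.8169 m and 2√(Dt) = 2√(0.0367 × 373) = 7.400 m.
Argument (x−vt)/(2√(Dt)) = (19.2 − 31.8169)/7.400 = -1.705; ½·erfc(-1.705) = 0.9921.
C = 333 × 0.9921 = 330 mg/L.

330 mg/L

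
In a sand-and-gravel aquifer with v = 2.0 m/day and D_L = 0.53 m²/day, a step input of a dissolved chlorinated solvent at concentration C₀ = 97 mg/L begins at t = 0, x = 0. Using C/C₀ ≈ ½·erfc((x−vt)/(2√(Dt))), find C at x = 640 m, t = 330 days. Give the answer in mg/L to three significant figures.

83.2 mg/L

For a continuous step input, C/C₀ ≈ ½·erfc((x−vt)/(2√(Dt))).
vt = 2.0 × 330 = 660 m and 2√(Dt) = 2√(0.53 × 330) = 26.45 m.
Argument (x−vt)/(2√(Dt)) = (640 − 660)/26.45 = -0.7561; ½·erfc(-0.7561) = 0.8575.
C = 97 × 0.8575 = 83.2 mg/L.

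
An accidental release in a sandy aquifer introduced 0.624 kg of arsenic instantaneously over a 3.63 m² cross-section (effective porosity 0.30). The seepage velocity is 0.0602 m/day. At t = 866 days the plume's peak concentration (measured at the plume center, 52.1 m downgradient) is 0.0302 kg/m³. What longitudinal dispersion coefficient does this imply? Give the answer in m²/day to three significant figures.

At the plume center C_max = M/(n_e·A·√(4πDt)), so D = M²/(4πt·(n_e·A·C_max)²).
n_e·A·C_max = 0.30 × 3.63 × 0.0302 = 0.03289 kg/m.
D = 0.624²/(4π × 866 × 0.03289²) = 0.0331 m²/day.

0.0331 m²/day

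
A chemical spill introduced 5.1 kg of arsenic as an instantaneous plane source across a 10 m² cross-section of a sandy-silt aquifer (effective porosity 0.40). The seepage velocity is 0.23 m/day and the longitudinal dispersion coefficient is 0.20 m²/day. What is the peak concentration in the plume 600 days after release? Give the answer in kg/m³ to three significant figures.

The peak of an instantaneous 1D plume sits at x = vt; there the Gaussian factor is 1 and C_max = M/(n_e·A·√(4πDt)), where n_e·A is the pore area the mass is dissolved in.
√(4πDt) = √(4π × 0.20 × 600) = 38.83 m, so C_max = 5.1/(0.40 × 10 × 38.83) = 0.0328 kg/m³.

0.0328 kg/m³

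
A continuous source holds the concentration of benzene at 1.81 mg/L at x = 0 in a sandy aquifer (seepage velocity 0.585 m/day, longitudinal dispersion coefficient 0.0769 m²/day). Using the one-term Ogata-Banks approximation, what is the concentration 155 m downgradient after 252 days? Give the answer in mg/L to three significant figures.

For a continuous step input, C/C₀ ≈ ½·erfc((x−vt)/(2√(Dt))).
vt = 0.585 × 252 = 147.42 m and 2√(Dt) = 2√(0.0769 × 252) = 8.804 m.
Argument (x−vt)/(2√(Dt)) = (155 − 147.42)/8.804 = 0.8610; ½·erfc(0.8610) = 0.1117.
C = 1.81 × 0.1117 = 0.202 mg/L.

0.202 mg/L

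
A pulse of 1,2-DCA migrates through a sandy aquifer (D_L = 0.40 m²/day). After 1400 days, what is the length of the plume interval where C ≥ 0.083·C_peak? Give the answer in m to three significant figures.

The plume is Gaussian with σ = √(2Dt) = √(2 × 0.40 × 1400) = 33.47 m.
C/C_peak = exp(−Δx²/(2σ²)) = 0.083 ⇒ Δx = σ·√(−2 ln 0.083) = 33.47 × 2.231 = 74.67 m.
Width = 2Δx = 149 m.

149 m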